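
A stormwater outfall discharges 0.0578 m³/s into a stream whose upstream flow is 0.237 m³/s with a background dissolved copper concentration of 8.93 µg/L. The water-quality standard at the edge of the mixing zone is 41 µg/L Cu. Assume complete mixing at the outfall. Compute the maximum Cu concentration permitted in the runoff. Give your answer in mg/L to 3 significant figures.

8.93 µg/L = 0.00893 mg/L.
41 µg/L = 0.041 mg/L.
Mass balance: 0.041·0.2948 = 0.0578·Cₑ + 0.237·0.00893.
Cₑ = (0.01209 − 0.002116) / 0.0578 = 0.1725 mg/L.

0.172 mg/L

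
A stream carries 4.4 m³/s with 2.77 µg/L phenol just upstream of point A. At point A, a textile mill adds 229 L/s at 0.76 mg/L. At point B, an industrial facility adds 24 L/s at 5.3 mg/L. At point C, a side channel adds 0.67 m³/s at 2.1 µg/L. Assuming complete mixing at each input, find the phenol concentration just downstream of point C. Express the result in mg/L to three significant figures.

0.0591 mg/L

2.77 µg/L = 0.00277 mg/L.
229 L/s = 0.229 m³/s.
After input A: C = (4.4·0.00277 + 0.229·0.76) / 4.629 = 0.04023 mg/L.
24 L/s = 0.024 m³/s.
After input B: C = (4.629·0.04023 + 0.024·5.3) / 4.653 = 0.06736 mg/L.
2.1 µg/L = 0.0021 mg/L.
After input C: C = (4.653·0.06736 + 0.67·0.0021) / 5.323 = 0.05915 mg/L.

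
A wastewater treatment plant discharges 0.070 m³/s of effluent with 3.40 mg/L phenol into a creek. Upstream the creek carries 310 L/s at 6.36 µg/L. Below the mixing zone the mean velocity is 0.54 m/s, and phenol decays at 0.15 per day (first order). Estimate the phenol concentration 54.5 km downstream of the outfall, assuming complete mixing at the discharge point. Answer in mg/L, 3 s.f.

0.530 mg/L

310 L/s = 0.31 m³/s.
6.36 µg/L = 0.00636 mg/L.
After complete mixing, C₀ = (0.07·3.4 + 0.31·0.00636) / 0.38 = 0.6315 mg/L.
Travel time t = 5.45e+04 m / 0.54 m/s = 1.009e+05 s = 1.168 d.
C = 0.6315·exp(−0.15·1.168) = 0.6315·0.8393 = 0.53 mg/L.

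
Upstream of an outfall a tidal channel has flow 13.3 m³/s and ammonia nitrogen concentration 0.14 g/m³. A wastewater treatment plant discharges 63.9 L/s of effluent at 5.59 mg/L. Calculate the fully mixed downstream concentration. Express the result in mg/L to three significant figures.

0.166 mg/L

63.9 L/s = 0.0639 m³/s.
Conservation of mass across the mixing zone: C = (0.0639·5.59 + 13.3·0.14) / (0.0639 + 13.3) = 2.219/13.36 = 0.1661 mg/L.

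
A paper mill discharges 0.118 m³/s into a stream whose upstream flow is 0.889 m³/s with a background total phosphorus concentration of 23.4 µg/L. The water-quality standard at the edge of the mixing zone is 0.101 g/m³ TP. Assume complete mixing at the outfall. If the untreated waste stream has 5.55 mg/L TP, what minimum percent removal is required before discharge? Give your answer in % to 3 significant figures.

23.4 µg/L = 0.0234 mg/L.
Mass balance: 0.101·1.007 = 0.118·Cₑ + 0.889·0.0234.
Cₑ = (0.1017 − 0.0208) / 0.118 = 0.6856 mg/L.
Required removal = 1 − 0.6856/5.55 = 87.65 %.

87.6 %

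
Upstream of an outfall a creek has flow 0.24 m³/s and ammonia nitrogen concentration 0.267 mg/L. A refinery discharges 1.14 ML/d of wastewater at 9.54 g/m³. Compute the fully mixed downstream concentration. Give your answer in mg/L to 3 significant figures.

1.14 ML/d = 0.01319 m³/s.
Flow-weighted mixing gives C = (0.01319·9.54 + 0.24·0.267) / (0.01319 + 0.24) = 0.19/0.2532 = 0.7502 mg/L.

0.750 mg/L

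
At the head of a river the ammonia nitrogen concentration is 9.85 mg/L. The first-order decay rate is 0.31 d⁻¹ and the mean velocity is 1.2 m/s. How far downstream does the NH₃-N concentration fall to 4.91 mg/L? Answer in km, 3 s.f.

From C = C₀·e^(−kt), t = ln(C₀/C)/k = ln(9.85/4.91)/0.31 = 0.6962/0.31 = 2.246 d.
Distance = v·t = 1.2 m/s × 1.94e+05 s = 2.328e+05 m = 232.8 km.

233 km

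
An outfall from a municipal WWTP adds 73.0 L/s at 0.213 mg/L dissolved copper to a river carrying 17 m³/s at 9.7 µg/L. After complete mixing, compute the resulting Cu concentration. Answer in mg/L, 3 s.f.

0.0106 mg/L

73.0 L/s = 0.073 m³/s.
9.7 µg/L = 0.0097 mg/L.
Flow-weighted mixing gives C = (0.073·0.213 + 17·0.0097) / (0.073 + 17) = 0.1804/17.07 = 0.01057 mg/L.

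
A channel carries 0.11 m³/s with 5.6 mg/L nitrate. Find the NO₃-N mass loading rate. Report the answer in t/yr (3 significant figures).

Mass flux = Q·C = 0.11 m³/s × 5.6 g/m³ = 0.616 g/s.
= 0.616 g/s × 31.56 = 19.44 t/yr.

19.4 t/yr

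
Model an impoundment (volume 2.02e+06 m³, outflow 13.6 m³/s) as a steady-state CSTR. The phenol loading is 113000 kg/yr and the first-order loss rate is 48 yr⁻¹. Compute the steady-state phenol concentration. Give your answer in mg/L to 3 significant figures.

0.215 mg/L

Outflow Q = 13.6 m³/s × 3.156e+07 s/yr = 4.292e+08 m³/yr.
Steady-state CSTR mass balance: W = Q·C + k·V·C, so C = W/(Q + kV).
Q + kV = 4.292e+08 + 48·2.02e+06 = 5.261e+08 m³/yr.
C = 113000/5.261e+08 = 0.0002148 kg/m³ = 0.2148 mg/L.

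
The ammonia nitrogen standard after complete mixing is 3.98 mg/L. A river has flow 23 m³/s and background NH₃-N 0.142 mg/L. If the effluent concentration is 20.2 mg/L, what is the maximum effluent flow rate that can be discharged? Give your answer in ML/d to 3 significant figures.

470 ML/d

Mass balance at complete mixing: C_std·(Q_w + Q_r) = Q_w·C_e + Q_r·C_b.
Rearranging, Q_w = Q_r·(C_std − C_b)/(C_e − C_std) = 23·(3.98 − 0.142) / (20.2 − 3.98) = 5.442 m³/s.
= 470.2 ML/d.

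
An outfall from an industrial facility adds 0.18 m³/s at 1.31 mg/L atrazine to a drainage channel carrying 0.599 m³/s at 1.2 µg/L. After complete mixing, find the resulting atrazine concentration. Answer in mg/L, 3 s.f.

0.304 mg/L

1.2 µg/L = 0.0012 mg/L.
By mass balance at complete mixing, C = (0.18·1.31 + 0.599·0.0012) / (0.18 + 0.599) = 0.2365/0.779 = 0.3036 mg/L.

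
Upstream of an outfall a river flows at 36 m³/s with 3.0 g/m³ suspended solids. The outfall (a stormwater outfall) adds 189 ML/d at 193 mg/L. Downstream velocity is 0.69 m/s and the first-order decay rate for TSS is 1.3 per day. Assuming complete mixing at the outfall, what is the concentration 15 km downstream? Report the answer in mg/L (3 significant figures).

189 ML/d = 2.188 m³/s.
After complete mixing, C₀ = (2.188·193 + 36·3) / 38.19 = 13.88 mg/L.
Travel time t = 1.5e+04 m / 0.69 m/s = 2.174e+04 s = 0.2516 d.
C = 13.88·exp(−1.3·0.2516) = 13.88·0.721 = 10.01 mg/L.

10.0 mg/L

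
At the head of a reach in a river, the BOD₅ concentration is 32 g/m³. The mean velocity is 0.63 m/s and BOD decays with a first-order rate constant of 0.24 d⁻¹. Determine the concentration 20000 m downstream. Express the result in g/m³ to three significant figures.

Travel time t = 20000 m / 0.63 m/s = 2e+04/0.63 = 3.175e+04 s = 0.3674 d.
First-order decay: C = 32·exp(−0.24·0.3674) = 32·0.9156 = 29.3 g/m³.

29.3 g/m³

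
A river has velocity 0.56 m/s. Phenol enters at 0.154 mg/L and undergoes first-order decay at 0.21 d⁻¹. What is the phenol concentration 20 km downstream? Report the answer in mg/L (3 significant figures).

0.141 mg/L

Travel time t = 20 km / 0.56 m/s = 2e+04/0.56 = 3.571e+04 s = 0.4134 d.
First-order decay: C = 0.154·exp(−0.21·0.4134) = 0.154·0.9169 = 0.1412 mg/L.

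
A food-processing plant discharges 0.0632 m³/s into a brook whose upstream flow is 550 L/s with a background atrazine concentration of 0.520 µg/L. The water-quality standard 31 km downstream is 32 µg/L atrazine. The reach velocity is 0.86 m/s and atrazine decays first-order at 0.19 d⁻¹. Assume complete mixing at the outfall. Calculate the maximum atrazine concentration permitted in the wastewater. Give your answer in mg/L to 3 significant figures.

0.332 mg/L

550 L/s = 0.55 m³/s.
0.520 µg/L = 0.00052 mg/L.
32 µg/L = 0.032 mg/L.
Travel time to the compliance point: t = 3.1e+04/0.86 = 3.605e+04 s = 0.4172 d; decay factor exp(−0.19·0.4172) = 0.9238.
So the concentration just after mixing may be at most 0.032/0.9238 = 0.03464 mg/L.
Mass balance: 0.03464·0.6132 = 0.0632·Cₑ + 0.55·0.00052.
Cₑ = (0.02124 − 0.000286) / 0.0632 = 0.3316 mg/L.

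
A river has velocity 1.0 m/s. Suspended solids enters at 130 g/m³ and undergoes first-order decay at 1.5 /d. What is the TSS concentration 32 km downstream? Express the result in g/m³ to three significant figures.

Travel time t = 32 km / 1.0 m/s = 3.2e+04/1.0 = 3.2e+04 s = 0.3704 d.
First-order decay: C = 130·exp(−1.5·0.3704) = 130·0.5738 = 74.59 g/m³.

74.6 g/m³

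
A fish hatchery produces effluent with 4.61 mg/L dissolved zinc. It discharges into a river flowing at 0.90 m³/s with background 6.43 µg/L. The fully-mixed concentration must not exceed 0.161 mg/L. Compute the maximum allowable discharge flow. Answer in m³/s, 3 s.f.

0.0313 m³/s

6.43 µg/L = 0.00643 mg/L.
Mass balance at complete mixing: C_std·(Q_w + Q_r) = Q_w·C_e + Q_r·C_b.
Rearranging, Q_w = Q_r·(C_std − C_b)/(C_e − C_std) = 0.90·(0.161 − 0.00643) / (4.61 − 0.161) = 0.03127 m³/s.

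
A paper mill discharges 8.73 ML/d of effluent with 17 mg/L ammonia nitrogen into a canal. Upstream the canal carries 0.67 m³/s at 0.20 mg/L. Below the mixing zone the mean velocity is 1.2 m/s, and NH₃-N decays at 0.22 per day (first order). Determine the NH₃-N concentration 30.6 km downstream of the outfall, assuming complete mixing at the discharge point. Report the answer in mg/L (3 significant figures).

2.25 mg/L

8.73 ML/d = 0.101 m³/s.
After complete mixing, C₀ = (0.101·17 + 0.67·0.2) / 0.771 = 2.402 mg/L.
Travel time t = 3.06e+04 m / 1.2 m/s = 2.55e+04 s = 0.2951 d.
C = 2.402·exp(−0.22·0.2951) = 2.402·0.9371 = 2.251 mg/L.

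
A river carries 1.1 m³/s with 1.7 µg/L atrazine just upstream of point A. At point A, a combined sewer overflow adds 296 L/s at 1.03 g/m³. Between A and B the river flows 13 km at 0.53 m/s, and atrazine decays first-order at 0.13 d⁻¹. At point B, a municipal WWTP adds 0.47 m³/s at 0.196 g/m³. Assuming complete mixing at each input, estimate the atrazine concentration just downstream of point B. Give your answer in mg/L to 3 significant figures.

0.208 mg/L

1.7 µg/L = 0.0017 mg/L.
296 L/s = 0.296 m³/s.
After input A: C = (1.1·0.0017 + 0.296·1.03) / 1.396 = 0.2197 mg/L.
Over the 13 km reach to input B (t = 2.453e+04 s = 0.2839 d), decay gives C = 0.2197·exp(−0.13·0.2839) = 0.2118 mg/L.
After input B: C = (1.396·0.2118 + 0.47·0.196) / 1.866 = 0.2078 mg/L.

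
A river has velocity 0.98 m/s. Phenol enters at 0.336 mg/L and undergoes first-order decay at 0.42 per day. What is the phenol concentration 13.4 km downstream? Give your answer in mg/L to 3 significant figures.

Travel time t = 13.4 km / 0.98 m/s = 1.34e+04/0.98 = 1.367e+04 s = 0.1583 d.
First-order decay: C = 0.336·exp(−0.42·0.1583) = 0.336·0.9357 = 0.3144 mg/L.

0.314 mg/L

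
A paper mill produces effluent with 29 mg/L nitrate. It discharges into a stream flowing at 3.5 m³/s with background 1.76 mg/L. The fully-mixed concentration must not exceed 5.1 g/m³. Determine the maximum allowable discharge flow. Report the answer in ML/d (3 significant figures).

42.3 ML/d

Mass balance at complete mixing: C_std·(Q_w + Q_r) = Q_w·C_e + Q_r·C_b.
Rearranging, Q_w = Q_r·(C_std − C_b)/(C_e − C_std) = 3.5·(5.1 − 1.76) / (29 − 5.1) = 0.4891 m³/s.
= 42.26 ML/d.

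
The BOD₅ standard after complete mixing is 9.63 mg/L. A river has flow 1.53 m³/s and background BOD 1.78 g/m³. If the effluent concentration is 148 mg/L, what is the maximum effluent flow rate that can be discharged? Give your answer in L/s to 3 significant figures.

86.8 L/s

Mass balance at complete mixing: C_std·(Q_w + Q_r) = Q_w·C_e + Q_r·C_b.
Rearranging, Q_w = Q_r·(C_std − C_b)/(C_e − C_std) = 1.53·(9.63 − 1.78) / (148 − 9.63) = 0.0868 m³/s.
= 86.8 L/s.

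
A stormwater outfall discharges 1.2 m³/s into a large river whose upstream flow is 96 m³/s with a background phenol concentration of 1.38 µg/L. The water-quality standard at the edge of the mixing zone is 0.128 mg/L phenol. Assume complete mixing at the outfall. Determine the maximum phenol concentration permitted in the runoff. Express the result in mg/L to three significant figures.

1.38 µg/L = 0.00138 mg/L.
Mass balance: 0.128·97.2 = 1.2·Cₑ + 96·0.00138.
Cₑ = (12.44 − 0.1325) / 1.2 = 10.26 mg/L.

10.3 mg/L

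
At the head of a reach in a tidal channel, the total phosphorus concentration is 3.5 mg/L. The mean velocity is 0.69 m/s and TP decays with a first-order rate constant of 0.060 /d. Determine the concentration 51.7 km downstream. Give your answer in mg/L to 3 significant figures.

Travel time t = 51.7 km / 0.69 m/s = 5.17e+04/0.69 = 7.493e+04 s = 0.8672 d.
First-order decay: C = 3.5·exp(−0.060·0.8672) = 3.5·0.9493 = 3.323 mg/L.

3.32 mg/L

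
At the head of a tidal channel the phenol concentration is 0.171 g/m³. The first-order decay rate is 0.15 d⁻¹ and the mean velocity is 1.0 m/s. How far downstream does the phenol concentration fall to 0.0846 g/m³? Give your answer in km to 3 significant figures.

405 km

From C = C₀·e^(−kt), t = ln(C₀/C)/k = ln(0.171/0.0846)/0.15 = 0.7037/0.15 = 4.692 d.
Distance = v·t = 1.0 m/s × 4.053e+05 s = 4.053e+05 m = 405.3 km.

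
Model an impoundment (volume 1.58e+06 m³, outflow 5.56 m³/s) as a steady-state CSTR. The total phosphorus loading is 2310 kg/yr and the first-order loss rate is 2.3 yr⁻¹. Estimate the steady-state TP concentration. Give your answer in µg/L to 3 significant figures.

12.9 µg/L

Outflow Q = 5.56 m³/s × 3.156e+07 s/yr = 1.755e+08 m³/yr.
Steady-state CSTR mass balance: W = Q·C + k·V·C, so C = W/(Q + kV).
Q + kV = 1.755e+08 + 2.3·1.58e+06 = 1.791e+08 m³/yr.
C = 2310/1.791e+08 = 1.29e-05 kg/m³ = 0.0129 mg/L = 12.9 µg/L.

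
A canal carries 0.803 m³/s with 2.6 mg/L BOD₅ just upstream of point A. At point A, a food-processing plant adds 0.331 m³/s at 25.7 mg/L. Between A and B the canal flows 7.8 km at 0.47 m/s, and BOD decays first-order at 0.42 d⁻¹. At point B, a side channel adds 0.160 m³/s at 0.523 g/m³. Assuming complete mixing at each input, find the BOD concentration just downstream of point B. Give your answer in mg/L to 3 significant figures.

After input A: C = (0.803·2.6 + 0.331·25.7) / 1.134 = 9.343 mg/L.
Over the 7.8 km reach to input B (t = 1.66e+04 s = 0.1921 d), decay gives C = 9.343·exp(−0.42·0.1921) = 8.618 mg/L.
After input B: C = (1.134·8.618 + 0.16·0.523) / 1.294 = 7.618 mg/L.

7.62 mg/L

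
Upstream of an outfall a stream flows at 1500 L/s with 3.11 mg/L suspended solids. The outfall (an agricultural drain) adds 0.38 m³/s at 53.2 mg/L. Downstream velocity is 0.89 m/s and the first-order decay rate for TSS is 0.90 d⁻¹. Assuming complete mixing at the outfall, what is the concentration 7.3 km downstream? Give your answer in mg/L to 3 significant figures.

1500 L/s = 1.5 m³/s.
After complete mixing, C₀ = (0.38·53.2 + 1.5·3.11) / 1.88 = 13.23 mg/L.
Travel time t = 7300 m / 0.89 m/s = 8202 s = 0.09493 d.
C = 13.23·exp(−0.90·0.09493) = 13.23·0.9181 = 12.15 mg/L.

12.2 mg/L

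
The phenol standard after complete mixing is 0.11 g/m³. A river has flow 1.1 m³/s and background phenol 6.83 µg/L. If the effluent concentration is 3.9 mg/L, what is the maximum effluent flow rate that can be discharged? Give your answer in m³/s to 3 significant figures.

0.0299 m³/s

6.83 µg/L = 0.00683 mg/L.
Mass balance at complete mixing: C_std·(Q_w + Q_r) = Q_w·C_e + Q_r·C_b.
Rearranging, Q_w = Q_r·(C_std − C_b)/(C_e − C_std) = 1.1·(0.11 − 0.00683) / (3.9 − 0.11) = 0.02994 m³/s.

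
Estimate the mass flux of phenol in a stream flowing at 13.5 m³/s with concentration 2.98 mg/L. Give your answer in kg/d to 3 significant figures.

3480 kg/d

Mass flux = Q·C = 13.5 m³/s × 2.98 g/m³ = 40.23 g/s.
= 40.23 g/s × 86.4 = 3476 kg/d.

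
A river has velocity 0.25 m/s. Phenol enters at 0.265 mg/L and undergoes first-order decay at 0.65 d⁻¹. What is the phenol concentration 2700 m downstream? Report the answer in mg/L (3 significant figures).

Travel time t = 2700 m / 0.25 m/s = 2700/0.25 = 1.08e+04 s = 0.125 d.
First-order decay: C = 0.265·exp(−0.65·0.125) = 0.265·0.922 = 0.2443 mg/L.

0.244 mg/L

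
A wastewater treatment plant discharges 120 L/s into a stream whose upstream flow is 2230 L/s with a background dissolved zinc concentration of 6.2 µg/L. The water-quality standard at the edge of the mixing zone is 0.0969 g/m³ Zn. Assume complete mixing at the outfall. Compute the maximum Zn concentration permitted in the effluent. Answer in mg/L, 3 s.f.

1.78 mg/L

120 L/s = 0.12 m³/s.
2230 L/s = 2.23 m³/s.
6.2 µg/L = 0.0062 mg/L.
Mass balance: 0.0969·2.35 = 0.12·Cₑ + 2.23·0.0062.
Cₑ = (0.2277 − 0.01383) / 0.12 = 1.782 mg/L.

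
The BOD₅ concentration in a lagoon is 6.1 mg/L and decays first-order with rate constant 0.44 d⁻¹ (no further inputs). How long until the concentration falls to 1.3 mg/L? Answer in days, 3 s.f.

3.51 d

t = ln(C₀/C)/k = ln(6.1/1.3)/0.44 = 1.546/0.44 = 3.513 d.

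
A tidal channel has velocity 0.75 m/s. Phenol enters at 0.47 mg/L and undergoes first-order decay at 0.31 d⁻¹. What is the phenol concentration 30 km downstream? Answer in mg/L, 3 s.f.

0.407 mg/L

Travel time t = 30 km / 0.75 m/s = 3e+04/0.75 = 4e+04 s = 0.463 d.
First-order decay: C = 0.47·exp(−0.31·0.463) = 0.47·0.8663 = 0.4072 mg/L.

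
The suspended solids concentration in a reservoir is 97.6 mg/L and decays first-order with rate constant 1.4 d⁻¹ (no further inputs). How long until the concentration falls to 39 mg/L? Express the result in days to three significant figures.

t = ln(C₀/C)/k = ln(97.6/39)/1.4 = 0.9173/1.4 = 0.6552 d.

0.655 d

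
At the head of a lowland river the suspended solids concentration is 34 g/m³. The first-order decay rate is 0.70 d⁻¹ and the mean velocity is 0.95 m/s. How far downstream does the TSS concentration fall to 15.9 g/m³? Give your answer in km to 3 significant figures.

From C = C₀·e^(−kt), t = ln(C₀/C)/k = ln(34/15.9)/0.70 = 0.76/0.70 = 1.086 d.
Distance = v·t = 0.95 m/s × 9.381e+04 s = 8.912e+04 m = 89.12 km.

89.1 km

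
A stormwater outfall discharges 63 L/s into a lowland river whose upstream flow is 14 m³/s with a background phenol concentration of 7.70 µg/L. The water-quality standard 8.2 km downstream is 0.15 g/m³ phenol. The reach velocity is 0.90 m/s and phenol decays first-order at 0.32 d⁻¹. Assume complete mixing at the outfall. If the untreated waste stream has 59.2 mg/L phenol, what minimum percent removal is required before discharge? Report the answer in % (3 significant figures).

44.4 %

63 L/s = 0.063 m³/s.
7.70 µg/L = 0.0077 mg/L.
Travel time to the compliance point: t = 8200/0.90 = 9111 s = 0.1055 d; decay factor exp(−0.32·0.1055) = 0.9668.
So the concentration just after mixing may be at most 0.15/0.9668 = 0.1551 mg/L.
Mass balance: 0.1551·14.06 = 0.063·Cₑ + 14·0.0077.
Cₑ = (2.182 − 0.1078) / 0.063 = 32.92 mg/L.
Required removal = 1 − 32.92/59.2 = 44.39 %.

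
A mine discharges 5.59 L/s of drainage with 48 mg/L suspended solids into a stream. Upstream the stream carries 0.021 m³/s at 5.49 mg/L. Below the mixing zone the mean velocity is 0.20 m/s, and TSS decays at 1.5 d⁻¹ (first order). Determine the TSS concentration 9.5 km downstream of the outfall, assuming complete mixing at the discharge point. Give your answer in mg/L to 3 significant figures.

6.32 mg/L

5.59 L/s = 0.00559 m³/s.
After complete mixing, C₀ = (0.00559·48 + 0.021·5.49) / 0.02659 = 14.43 mg/L.
Travel time t = 9500 m / 0.20 m/s = 4.75e+04 s = 0.5498 d.
C = 14.43·exp(−1.5·0.5498) = 14.43·0.4384 = 6.325 mg/L.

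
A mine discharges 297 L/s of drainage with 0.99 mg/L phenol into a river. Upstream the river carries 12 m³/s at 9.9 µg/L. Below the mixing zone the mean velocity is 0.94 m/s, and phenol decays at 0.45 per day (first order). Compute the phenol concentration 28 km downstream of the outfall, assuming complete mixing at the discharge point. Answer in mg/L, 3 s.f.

0.0287 mg/L

297 L/s = 0.297 m³/s.
9.9 µg/L = 0.0099 mg/L.
After complete mixing, C₀ = (0.297·0.99 + 12·0.0099) / 12.3 = 0.03357 mg/L.
Travel time t = 2.8e+04 m / 0.94 m/s = 2.979e+04 s = 0.3448 d.
C = 0.03357·exp(−0.45·0.3448) = 0.03357·0.8563 = 0.02875 mg/L.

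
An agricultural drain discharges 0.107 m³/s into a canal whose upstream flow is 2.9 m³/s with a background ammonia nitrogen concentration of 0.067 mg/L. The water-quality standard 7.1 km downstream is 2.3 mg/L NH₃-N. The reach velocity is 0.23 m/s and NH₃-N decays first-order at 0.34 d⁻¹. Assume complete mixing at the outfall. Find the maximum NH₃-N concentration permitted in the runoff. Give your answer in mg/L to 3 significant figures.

71.2 mg/L

Travel time to the compliance point: t = 7100/0.23 = 3.087e+04 s = 0.3573 d; decay factor exp(−0.34·0.3573) = 0.8856.
So the concentration just after mixing may be at most 2.3/0.8856 = 2.597 mg/L.
Mass balance: 2.597·3.007 = 0.107·Cₑ + 2.9·0.067.
Cₑ = (7.809 − 0.1943) / 0.107 = 71.17 mg/L.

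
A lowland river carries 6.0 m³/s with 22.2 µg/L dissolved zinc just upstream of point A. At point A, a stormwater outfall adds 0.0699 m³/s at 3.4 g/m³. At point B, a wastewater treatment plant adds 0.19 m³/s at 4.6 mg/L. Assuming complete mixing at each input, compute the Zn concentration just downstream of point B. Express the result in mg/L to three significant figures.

22.2 µg/L = 0.0222 mg/L.
After input A: C = (6·0.0222 + 0.0699·3.4) / 6.07 = 0.0611 mg/L.
After input B: C = (6.07·0.0611 + 0.19·4.6) / 6.26 = 0.1989 mg/L.

0.199 mg/L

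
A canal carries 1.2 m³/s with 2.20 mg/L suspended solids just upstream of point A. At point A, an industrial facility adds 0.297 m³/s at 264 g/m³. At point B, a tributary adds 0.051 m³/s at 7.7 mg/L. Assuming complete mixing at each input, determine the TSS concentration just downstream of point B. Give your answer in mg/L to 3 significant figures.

After input A: C = (1.2·2.2 + 0.297·264) / 1.497 = 54.14 mg/L.
After input B: C = (1.497·54.14 + 0.051·7.7) / 1.548 = 52.61 mg/L.

52.6 mg/L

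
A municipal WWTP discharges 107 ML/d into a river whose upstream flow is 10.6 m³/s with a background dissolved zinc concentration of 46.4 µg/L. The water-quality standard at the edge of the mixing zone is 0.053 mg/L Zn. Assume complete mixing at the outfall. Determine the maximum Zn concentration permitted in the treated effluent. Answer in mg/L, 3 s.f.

107 ML/d = 1.238 m³/s.
46.4 µg/L = 0.0464 mg/L.
Mass balance: 0.053·11.84 = 1.238·Cₑ + 10.6·0.0464.
Cₑ = (0.6274 − 0.4918) / 1.238 = 0.1095 mg/L.

0.109 mg/L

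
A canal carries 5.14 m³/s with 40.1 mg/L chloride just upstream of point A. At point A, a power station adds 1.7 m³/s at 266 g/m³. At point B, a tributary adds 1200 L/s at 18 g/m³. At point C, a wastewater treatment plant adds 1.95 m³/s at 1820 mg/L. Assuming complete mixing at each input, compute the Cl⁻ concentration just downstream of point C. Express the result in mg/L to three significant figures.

After input A: C = (5.14·40.1 + 1.7·266) / 6.84 = 96.24 mg/L.
1200 L/s = 1.2 m³/s.
After input B: C = (6.84·96.24 + 1.2·18) / 8.04 = 84.57 mg/L.
After input C: C = (8.04·84.57 + 1.95·1820) / 9.99 = 423.3 mg/L.

423 mg/L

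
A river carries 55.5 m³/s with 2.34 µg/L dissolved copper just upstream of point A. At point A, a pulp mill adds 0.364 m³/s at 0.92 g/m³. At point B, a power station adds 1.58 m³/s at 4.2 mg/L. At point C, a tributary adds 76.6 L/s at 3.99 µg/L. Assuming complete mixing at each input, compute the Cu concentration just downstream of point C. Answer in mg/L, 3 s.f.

0.123 mg/L

2.34 µg/L = 0.00234 mg/L.
After input A: C = (55.5·0.00234 + 0.364·0.92) / 55.86 = 0.008319 mg/L.
After input B: C = (55.86·0.008319 + 1.58·4.2) / 57.44 = 0.1236 mg/L.
76.6 L/s = 0.0766 m³/s.
3.99 µg/L = 0.00399 mg/L.
After input C: C = (57.44·0.1236 + 0.0766·0.00399) / 57.52 = 0.1235 mg/L.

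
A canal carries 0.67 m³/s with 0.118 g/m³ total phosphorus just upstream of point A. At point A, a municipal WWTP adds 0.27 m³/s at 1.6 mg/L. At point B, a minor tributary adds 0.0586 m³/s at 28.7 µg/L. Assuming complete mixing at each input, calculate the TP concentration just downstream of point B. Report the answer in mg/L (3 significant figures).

0.513 mg/L

After input A: C = (0.67·0.118 + 0.27·1.6) / 0.94 = 0.5437 mg/L.
28.7 µg/L = 0.0287 mg/L.
After input B: C = (0.94·0.5437 + 0.0586·0.0287) / 0.9986 = 0.5135 mg/L.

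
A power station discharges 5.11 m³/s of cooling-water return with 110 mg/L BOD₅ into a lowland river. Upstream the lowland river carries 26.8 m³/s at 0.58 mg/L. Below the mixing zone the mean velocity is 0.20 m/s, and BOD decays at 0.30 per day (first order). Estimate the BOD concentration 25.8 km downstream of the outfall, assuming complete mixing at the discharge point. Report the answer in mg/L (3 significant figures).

11.6 mg/L

After complete mixing, C₀ = (5.11·110 + 26.8·0.58) / 31.91 = 18.1 mg/L.
Travel time t = 2.58e+04 m / 0.20 m/s = 1.29e+05 s = 1.493 d.
C = 18.1·exp(−0.30·1.493) = 18.1·0.639 = 11.57 mg/L.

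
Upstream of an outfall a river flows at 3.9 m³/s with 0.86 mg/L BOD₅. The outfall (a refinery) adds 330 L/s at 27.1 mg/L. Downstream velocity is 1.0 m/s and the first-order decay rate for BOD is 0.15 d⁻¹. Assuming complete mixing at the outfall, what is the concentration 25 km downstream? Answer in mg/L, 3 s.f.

330 L/s = 0.33 m³/s.
After complete mixing, C₀ = (0.33·27.1 + 3.9·0.86) / 4.23 = 2.907 mg/L.
Travel time t = 2.5e+04 m / 1.0 m/s = 2.5e+04 s = 0.2894 d.
C = 2.907·exp(−0.15·0.2894) = 2.907·0.9575 = 2.784 mg/L.

2.78 mg/L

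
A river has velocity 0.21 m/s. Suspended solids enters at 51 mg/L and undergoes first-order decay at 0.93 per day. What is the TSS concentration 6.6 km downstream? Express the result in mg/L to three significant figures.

Travel time t = 6.6 km / 0.21 m/s = 6600/0.21 = 3.143e+04 s = 0.3638 d.
First-order decay: C = 51·exp(−0.93·0.3638) = 51·0.713 = 36.36 mg/L.

36.4 mg/L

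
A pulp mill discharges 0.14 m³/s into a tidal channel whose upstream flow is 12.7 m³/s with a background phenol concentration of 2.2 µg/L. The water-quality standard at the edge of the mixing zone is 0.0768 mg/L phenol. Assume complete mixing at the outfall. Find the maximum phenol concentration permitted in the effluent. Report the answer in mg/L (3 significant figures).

6.84 mg/L

2.2 µg/L = 0.0022 mg/L.
Mass balance: 0.0768·12.84 = 0.14·Cₑ + 12.7·0.0022.
Cₑ = (0.9861 − 0.02794) / 0.14 = 6.844 mg/L.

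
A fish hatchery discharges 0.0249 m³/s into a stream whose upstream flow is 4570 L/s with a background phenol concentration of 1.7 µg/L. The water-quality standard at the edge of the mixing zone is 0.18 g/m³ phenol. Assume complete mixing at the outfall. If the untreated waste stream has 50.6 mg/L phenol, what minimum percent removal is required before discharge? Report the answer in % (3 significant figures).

35.0 %

4570 L/s = 4.57 m³/s.
1.7 µg/L = 0.0017 mg/L.
Mass balance: 0.18·4.595 = 0.0249·Cₑ + 4.57·0.0017.
Cₑ = (0.8271 − 0.007769) / 0.0249 = 32.9 mg/L.
Required removal = 1 − 32.9/50.6 = 34.97 %.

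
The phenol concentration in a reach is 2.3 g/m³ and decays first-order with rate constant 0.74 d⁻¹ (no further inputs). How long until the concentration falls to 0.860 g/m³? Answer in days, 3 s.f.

1.33 d

t = ln(C₀/C)/k = ln(2.3/0.860)/0.74 = 0.9837/0.74 = 1.329 d.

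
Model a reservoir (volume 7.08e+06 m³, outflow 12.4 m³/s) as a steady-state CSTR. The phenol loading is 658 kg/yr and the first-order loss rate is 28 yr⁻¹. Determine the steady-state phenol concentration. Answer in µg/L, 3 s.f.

Outflow Q = 12.4 m³/s × 3.156e+07 s/yr = 3.913e+08 m³/yr.
Steady-state CSTR mass balance: W = Q·C + k·V·C, so C = W/(Q + kV).
Q + kV = 3.913e+08 + 28·7.08e+06 = 5.896e+08 m³/yr.
C = 658/5.896e+08 = 1.116e-06 kg/m³ = 0.001116 mg/L = 1.116 µg/L.

1.12 µg/L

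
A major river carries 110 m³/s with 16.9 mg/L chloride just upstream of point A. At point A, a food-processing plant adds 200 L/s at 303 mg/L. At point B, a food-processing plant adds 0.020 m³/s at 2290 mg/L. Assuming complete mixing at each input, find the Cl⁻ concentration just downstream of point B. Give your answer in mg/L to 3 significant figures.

17.8 mg/L

200 L/s = 0.2 m³/s.
After input A: C = (110·16.9 + 0.2·303) / 110.2 = 17.42 mg/L.
After input B: C = (110.2·17.42 + 0.02·2290) / 110.2 = 17.83 mg/L.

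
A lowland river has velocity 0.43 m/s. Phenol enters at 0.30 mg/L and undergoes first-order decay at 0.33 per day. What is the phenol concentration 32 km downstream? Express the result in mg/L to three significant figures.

Travel time t = 32 km / 0.43 m/s = 3.2e+04/0.43 = 7.442e+04 s = 0.8613 d.
First-order decay: C = 0.30·exp(−0.33·0.8613) = 0.30·0.7526 = 0.2258 mg/L.

0.226 mg/L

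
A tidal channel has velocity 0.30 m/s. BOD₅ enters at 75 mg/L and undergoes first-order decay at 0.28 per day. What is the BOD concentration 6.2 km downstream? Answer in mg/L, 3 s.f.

70.1 mg/L

Travel time t = 6.2 km / 0.30 m/s = 6200/0.30 = 2.067e+04 s = 0.2392 d.
First-order decay: C = 75·exp(−0.28·0.2392) = 75·0.9352 = 70.14 mg/L.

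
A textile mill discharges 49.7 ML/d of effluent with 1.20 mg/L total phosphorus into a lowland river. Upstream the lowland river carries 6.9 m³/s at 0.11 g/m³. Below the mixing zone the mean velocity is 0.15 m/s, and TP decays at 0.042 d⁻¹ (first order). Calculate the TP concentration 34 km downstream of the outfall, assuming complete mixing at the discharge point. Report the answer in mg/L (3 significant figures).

0.174 mg/L

49.7 ML/d = 0.5752 m³/s.
After complete mixing, C₀ = (0.5752·1.2 + 6.9·0.11) / 7.475 = 0.1939 mg/L.
Travel time t = 3.4e+04 m / 0.15 m/s = 2.267e+05 s = 2.623 d.
C = 0.1939·exp(−0.042·2.623) = 0.1939·0.8957 = 0.1736 mg/L.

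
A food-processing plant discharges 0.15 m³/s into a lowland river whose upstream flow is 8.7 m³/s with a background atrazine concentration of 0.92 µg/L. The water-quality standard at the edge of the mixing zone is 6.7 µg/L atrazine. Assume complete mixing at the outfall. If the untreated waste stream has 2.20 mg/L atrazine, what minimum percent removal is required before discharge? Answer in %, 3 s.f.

0.92 µg/L = 0.00092 mg/L.
6.7 µg/L = 0.0067 mg/L.
Mass balance: 0.0067·8.85 = 0.15·Cₑ + 8.7·0.00092.
Cₑ = (0.0593 − 0.008004) / 0.15 = 0.3419 mg/L.
Required removal = 1 − 0.3419/2.20 = 84.46 %.

84.5 %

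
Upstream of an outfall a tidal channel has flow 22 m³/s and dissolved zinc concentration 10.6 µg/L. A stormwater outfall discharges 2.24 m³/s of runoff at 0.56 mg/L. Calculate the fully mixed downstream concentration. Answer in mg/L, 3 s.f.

10.6 µg/L = 0.0106 mg/L.
Conservation of mass across the mixing zone: C = (2.24·0.56 + 22·0.0106) / (2.24 + 22) = 1.488/24.24 = 0.06137 mg/L.

0.0614 mg/L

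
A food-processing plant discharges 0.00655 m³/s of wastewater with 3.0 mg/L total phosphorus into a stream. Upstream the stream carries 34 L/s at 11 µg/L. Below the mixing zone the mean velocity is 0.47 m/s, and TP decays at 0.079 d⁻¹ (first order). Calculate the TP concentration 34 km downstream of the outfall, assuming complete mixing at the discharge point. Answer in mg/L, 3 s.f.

0.462 mg/L

34 L/s = 0.034 m³/s.
11 µg/L = 0.011 mg/L.
After complete mixing, C₀ = (0.00655·3 + 0.034·0.011) / 0.04055 = 0.4938 mg/L.
Travel time t = 3.4e+04 m / 0.47 m/s = 7.234e+04 s = 0.8373 d.
C = 0.4938·exp(−0.079·0.8373) = 0.4938·0.936 = 0.4622 mg/L.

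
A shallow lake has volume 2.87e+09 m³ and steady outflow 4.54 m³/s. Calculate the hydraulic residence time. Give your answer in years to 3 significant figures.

20.0 yr

Q = 4.54 m³/s × 3.156e+07 s/yr = 1.433e+08 m³/yr.
Hydraulic residence time τ = V/Q = 2.87e+09/1.433e+08 = 20.03 yr.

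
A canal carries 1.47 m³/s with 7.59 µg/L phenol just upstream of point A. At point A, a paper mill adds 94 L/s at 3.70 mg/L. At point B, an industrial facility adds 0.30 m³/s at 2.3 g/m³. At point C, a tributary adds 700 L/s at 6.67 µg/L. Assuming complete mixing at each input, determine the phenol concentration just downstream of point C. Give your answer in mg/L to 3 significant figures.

7.59 µg/L = 0.00759 mg/L.
94 L/s = 0.094 m³/s.
After input A: C = (1.47·0.00759 + 0.094·3.7) / 1.564 = 0.2295 mg/L.
After input B: C = (1.564·0.2295 + 0.3·2.3) / 1.864 = 0.5627 mg/L.
700 L/s = 0.7 m³/s.
6.67 µg/L = 0.00667 mg/L.
After input C: C = (1.864·0.5627 + 0.7·0.00667) / 2.564 = 0.4109 mg/L.

0.411 mg/L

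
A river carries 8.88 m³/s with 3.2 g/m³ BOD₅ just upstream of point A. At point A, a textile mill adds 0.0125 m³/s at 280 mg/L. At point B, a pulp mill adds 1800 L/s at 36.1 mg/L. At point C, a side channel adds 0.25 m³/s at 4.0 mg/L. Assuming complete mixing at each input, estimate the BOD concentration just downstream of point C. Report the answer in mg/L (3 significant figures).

After input A: C = (8.88·3.2 + 0.0125·280) / 8.893 = 3.589 mg/L.
1800 L/s = 1.8 m³/s.
After input B: C = (8.893·3.589 + 1.8·36.1) / 10.69 = 9.062 mg/L.
After input C: C = (10.69·9.062 + 0.25·4) / 10.94 = 8.946 mg/L.

8.95 mg/L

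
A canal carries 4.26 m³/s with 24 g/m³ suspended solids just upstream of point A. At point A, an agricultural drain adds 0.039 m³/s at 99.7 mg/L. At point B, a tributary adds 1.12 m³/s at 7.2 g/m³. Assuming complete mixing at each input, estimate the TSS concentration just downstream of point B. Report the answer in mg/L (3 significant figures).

After input A: C = (4.26·24 + 0.039·99.7) / 4.299 = 24.69 mg/L.
After input B: C = (4.299·24.69 + 1.12·7.2) / 5.419 = 21.07 mg/L.

21.1 mg/L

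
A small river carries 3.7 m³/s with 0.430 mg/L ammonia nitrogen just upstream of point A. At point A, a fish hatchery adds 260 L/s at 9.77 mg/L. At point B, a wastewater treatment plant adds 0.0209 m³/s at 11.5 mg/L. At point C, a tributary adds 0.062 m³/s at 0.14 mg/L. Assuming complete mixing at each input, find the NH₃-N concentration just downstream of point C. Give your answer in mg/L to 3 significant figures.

1.08 mg/L

260 L/s = 0.26 m³/s.
After input A: C = (3.7·0.43 + 0.26·9.77) / 3.96 = 1.043 mg/L.
After input B: C = (3.96·1.043 + 0.0209·11.5) / 3.981 = 1.098 mg/L.
After input C: C = (3.981·1.098 + 0.062·0.14) / 4.043 = 1.083 mg/L.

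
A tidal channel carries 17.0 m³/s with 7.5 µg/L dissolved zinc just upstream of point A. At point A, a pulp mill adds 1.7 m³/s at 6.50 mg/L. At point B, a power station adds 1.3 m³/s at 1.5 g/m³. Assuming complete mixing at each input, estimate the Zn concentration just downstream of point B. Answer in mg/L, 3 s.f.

7.5 µg/L = 0.0075 mg/L.
After input A: C = (17·0.0075 + 1.7·6.5) / 18.7 = 0.5977 mg/L.
After input B: C = (18.7·0.5977 + 1.3·1.5) / 20 = 0.6564 mg/L.

0.656 mg/L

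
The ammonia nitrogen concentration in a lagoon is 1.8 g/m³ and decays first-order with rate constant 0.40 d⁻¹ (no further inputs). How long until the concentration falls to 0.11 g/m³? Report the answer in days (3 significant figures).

6.99 d

t = ln(C₀/C)/k = ln(1.8/0.11)/0.40 = 2.795/0.40 = 6.988 d.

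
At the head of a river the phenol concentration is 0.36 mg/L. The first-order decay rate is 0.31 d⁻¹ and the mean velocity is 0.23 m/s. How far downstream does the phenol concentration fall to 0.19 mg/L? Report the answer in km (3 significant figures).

From C = C₀·e^(−kt), t = ln(C₀/C)/k = ln(0.36/0.19)/0.31 = 0.6391/0.31 = 2.062 d.
Distance = v·t = 0.23 m/s × 1.781e+05 s = 4.097e+04 m = 40.97 km.

41.0 km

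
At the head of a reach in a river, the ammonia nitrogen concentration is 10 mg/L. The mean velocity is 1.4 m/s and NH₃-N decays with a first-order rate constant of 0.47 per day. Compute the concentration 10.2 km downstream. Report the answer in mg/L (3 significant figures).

9.61 mg/L

Travel time t = 10.2 km / 1.4 m/s = 1.02e+04/1.4 = 7286 s = 0.08433 d.
First-order decay: C = 10·exp(−0.47·0.08433) = 10·0.9611 = 9.611 mg/L.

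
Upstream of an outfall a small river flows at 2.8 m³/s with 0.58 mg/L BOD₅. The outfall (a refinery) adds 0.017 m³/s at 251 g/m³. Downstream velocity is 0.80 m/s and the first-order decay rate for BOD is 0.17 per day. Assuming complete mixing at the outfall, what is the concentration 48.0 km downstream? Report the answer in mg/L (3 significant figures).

1.86 mg/L

After complete mixing, C₀ = (0.017·251 + 2.8·0.58) / 2.817 = 2.091 mg/L.
Travel time t = 4.8e+04 m / 0.80 m/s = 6e+04 s = 0.6944 d.
C = 2.091·exp(−0.17·0.6944) = 2.091·0.8886 = 1.858 mg/L.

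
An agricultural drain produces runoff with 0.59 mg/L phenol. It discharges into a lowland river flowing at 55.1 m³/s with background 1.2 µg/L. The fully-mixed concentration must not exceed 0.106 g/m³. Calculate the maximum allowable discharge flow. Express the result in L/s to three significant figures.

1.2 µg/L = 0.0012 mg/L.
Mass balance at complete mixing: C_std·(Q_w + Q_r) = Q_w·C_e + Q_r·C_b.
Rearranging, Q_w = Q_r·(C_std − C_b)/(C_e − C_std) = 55.1·(0.106 − 0.0012) / (0.59 − 0.106) = 11.93 m³/s.
= 1.193e+04 L/s.

11900 L/s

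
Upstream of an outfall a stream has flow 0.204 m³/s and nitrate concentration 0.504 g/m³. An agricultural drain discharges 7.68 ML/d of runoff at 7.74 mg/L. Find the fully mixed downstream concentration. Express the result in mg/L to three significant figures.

2.70 mg/L

7.68 ML/d = 0.08889 m³/s.
Conservation of mass across the mixing zone: C = (0.08889·7.74 + 0.204·0.504) / (0.08889 + 0.204) = 0.7908/0.2929 = 2.7 mg/L.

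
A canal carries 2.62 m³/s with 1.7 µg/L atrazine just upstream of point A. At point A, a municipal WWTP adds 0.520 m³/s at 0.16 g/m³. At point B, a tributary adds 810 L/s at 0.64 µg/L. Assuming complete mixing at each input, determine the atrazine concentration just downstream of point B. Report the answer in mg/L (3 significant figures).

1.7 µg/L = 0.0017 mg/L.
After input A: C = (2.62·0.0017 + 0.52·0.16) / 3.14 = 0.02792 mg/L.
810 L/s = 0.81 m³/s.
0.64 µg/L = 0.00064 mg/L.
After input B: C = (3.14·0.02792 + 0.81·0.00064) / 3.95 = 0.02232 mg/L.

0.0223 mg/L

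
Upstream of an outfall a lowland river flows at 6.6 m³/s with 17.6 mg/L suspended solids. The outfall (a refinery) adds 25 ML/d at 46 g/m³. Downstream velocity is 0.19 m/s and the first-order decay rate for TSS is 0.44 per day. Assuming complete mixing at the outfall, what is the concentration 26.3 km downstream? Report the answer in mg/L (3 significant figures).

25 ML/d = 0.2894 m³/s.
After complete mixing, C₀ = (0.2894·46 + 6.6·17.6) / 6.889 = 18.79 mg/L.
Travel time t = 2.63e+04 m / 0.19 m/s = 1.384e+05 s = 1.602 d.
C = 18.79·exp(−0.44·1.602) = 18.79·0.4941 = 9.286 mg/L.

9.29 mg/L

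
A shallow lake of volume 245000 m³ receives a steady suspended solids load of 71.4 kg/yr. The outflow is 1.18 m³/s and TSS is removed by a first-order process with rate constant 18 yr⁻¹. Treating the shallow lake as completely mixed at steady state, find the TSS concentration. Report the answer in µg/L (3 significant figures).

Outflow Q = 1.18 m³/s × 3.156e+07 s/yr = 3.724e+07 m³/yr.
Steady-state CSTR mass balance: W = Q·C + k·V·C, so C = W/(Q + kV).
Q + kV = 3.724e+07 + 18·245000 = 4.165e+07 m³/yr.
C = 71.4/4.165e+07 = 1.714e-06 kg/m³ = 0.001714 mg/L = 1.714 µg/L.

1.71 µg/L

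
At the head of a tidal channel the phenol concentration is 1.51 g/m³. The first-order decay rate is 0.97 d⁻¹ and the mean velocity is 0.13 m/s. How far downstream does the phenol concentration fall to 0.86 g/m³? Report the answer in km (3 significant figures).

From C = C₀·e^(−kt), t = ln(C₀/C)/k = ln(1.51/0.86)/0.97 = 0.5629/0.97 = 0.5803 d.
Distance = v·t = 0.13 m/s × 5.014e+04 s = 6518 m = 6.518 km.

6.52 km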